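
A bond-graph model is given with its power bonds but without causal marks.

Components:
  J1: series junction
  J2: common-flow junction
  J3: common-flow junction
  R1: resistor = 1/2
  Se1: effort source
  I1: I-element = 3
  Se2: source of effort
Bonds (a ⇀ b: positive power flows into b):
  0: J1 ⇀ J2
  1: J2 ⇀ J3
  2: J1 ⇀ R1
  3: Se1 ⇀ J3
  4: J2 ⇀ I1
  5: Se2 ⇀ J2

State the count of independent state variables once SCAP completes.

1  (I1 all integral)

bond 3 stroke→J3  (Se1: effort source, stroke at far end)
bond 5 stroke→J2  (source Se2 imposes e)
bond 1 stroke→J2  (only one flow-in slot at J3)
bond 4 stroke→I1  (I1 integral (f out))
bond 0 stroke→J2  (J2 flow already set via bond 4)
bond 2 stroke→J1  (common-f at J1 fixed by 0)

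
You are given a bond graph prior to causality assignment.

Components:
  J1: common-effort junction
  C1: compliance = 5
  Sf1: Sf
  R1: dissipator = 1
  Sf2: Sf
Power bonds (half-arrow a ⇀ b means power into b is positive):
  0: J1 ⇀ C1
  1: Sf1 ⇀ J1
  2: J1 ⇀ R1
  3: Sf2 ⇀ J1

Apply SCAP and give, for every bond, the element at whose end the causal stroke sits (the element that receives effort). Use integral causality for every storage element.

#1 stroke→Sf1  (Sf1 fixes flow; stroke at Sf1)
#3 stroke→Sf2  (Sf2: flow source, stroke at near end)
#0 stroke→J1  (C1 integral (e out))
#2 stroke→R1  (common-e at J1 fixed by 0)

bond 0 →J1
bond 1 →Sf1
bond 2 →R1
bond 3 →Sf2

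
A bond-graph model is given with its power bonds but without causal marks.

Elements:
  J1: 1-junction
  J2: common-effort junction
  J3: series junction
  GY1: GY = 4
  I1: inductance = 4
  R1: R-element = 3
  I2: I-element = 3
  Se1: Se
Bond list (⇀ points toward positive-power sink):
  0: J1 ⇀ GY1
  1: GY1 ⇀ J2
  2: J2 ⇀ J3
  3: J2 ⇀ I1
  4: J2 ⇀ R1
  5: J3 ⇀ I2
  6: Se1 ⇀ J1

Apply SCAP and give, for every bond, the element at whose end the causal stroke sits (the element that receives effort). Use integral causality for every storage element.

bond 6 stroke at J1  (Se1 (Se) sets effort on bond)
bond 0 stroke at GY1  (closing 1-jn rule on J1)
bond 1 stroke at GY1  (GY1 both-in/both-out from 0)
bond 3 stroke at I1  (I1 integral (f out))
bond 5 stroke at I2  (prefer integral on I2)
bond 2 stroke at J3  (1-jn J3 has f-setter on 5)
bond 4 stroke at J2  (J2: last free bond brings effort in)

b0 |GY1
b1 |GY1
b2 |J3
b3 |I1
b4 |J2
b5 |I2
b6 |J1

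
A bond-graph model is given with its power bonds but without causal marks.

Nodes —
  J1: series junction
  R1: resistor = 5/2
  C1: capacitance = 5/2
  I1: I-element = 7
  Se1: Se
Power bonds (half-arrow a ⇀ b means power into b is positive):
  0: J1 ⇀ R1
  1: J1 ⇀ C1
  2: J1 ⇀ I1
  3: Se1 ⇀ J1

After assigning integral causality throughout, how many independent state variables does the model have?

2  (C1, I1 all integral)

β3 stroke at J1  (Se1: effort source, stroke at far end)
β1 stroke at J1  (C1: C, integral causality)
β2 stroke at I1  (I1 outputs flow p/I1)
β0 stroke at J1  (J1 flow already set via bond 2)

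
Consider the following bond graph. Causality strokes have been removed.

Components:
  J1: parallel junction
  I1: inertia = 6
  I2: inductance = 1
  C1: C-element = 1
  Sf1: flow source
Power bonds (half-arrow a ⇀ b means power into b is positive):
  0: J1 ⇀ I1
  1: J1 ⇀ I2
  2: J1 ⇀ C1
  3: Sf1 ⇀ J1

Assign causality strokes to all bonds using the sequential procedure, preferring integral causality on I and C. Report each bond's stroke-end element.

β3 stroke at Sf1  (Sf1 (Sf) sets flow on bond)
β0 stroke at I1  (prefer integral on I1)
β1 stroke at I2  (I2: I, integral causality)
β2 stroke at J1  (closing 0-jn rule on J1)

β0 |I1
β1 |I2
β2 |J1
β3 |Sf1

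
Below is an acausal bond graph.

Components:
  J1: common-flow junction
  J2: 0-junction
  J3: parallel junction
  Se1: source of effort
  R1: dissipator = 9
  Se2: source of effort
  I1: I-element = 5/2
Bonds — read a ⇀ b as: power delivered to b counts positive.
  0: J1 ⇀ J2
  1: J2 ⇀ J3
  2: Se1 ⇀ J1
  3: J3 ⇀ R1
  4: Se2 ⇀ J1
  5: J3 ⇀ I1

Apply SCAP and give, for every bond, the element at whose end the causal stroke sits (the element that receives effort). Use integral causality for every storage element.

b2 stroke at J1  (Se1 fixes effort; stroke away)
b4 stroke at J1  (source Se2 imposes e)
b0 stroke at J2  (only one flow-in slot at J1)
b1 stroke at J3  (J2: bond 0 brought effort, rest push out)
b3 stroke at R1  (0-jn J3 has e-setter on 1)
b5 stroke at I1  (0-jn J3 has e-setter on 1)

b0 |J2
b1 |J3
b2 |J1
b3 |R1
b4 |J1
b5 |I1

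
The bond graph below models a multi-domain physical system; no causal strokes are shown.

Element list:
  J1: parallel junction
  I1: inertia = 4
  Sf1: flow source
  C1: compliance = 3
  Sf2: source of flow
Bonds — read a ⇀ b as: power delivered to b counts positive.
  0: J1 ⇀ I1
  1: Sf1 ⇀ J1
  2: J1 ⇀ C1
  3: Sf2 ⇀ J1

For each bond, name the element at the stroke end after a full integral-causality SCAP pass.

b0 stroke→I1
b1 stroke→Sf1
b2 stroke→J1
b3 stroke→Sf2

b1 →Sf1  (Sf1: flow source, stroke at near end)
b3 →Sf2  (Sf2 fixes flow; stroke at Sf2)
b0 →I1  (I1 integral (f out))
b2 →J1  (J1 needs exactly one e-in)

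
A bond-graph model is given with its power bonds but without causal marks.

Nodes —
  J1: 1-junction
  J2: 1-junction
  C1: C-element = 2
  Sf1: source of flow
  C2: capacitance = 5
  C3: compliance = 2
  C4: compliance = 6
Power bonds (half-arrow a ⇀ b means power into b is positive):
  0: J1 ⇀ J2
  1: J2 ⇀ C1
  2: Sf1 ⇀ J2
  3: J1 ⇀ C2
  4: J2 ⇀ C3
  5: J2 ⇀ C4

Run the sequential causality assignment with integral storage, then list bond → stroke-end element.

#2 →Sf1  (Sf1 fixes flow; stroke at Sf1)
#0 →J2  (J2: bond 2 brought flow, rest push out)
#1 →J2  (J2 flow already set via bond 2)
#4 →J2  (J2: bond 2 brought flow, rest push out)
#5 →J2  (J2 flow already set via bond 2)
#3 →J1  (J1: bond 0 brought flow, rest push out)

β0 |J2
β1 |J2
β2 |Sf1
β3 |J1
β4 |J2
β5 |J2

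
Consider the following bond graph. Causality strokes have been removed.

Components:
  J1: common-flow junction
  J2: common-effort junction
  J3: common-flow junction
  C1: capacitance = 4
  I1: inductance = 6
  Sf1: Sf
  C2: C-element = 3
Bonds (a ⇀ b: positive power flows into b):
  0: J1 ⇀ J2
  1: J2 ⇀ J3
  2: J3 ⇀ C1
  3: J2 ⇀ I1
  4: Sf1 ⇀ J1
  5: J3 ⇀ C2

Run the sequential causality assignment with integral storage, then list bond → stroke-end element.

#4 stroke at Sf1  (Sf1: flow source, stroke at near end)
#0 stroke at J1  (J1 flow already set via bond 4)
#2 stroke at J3  (C1: C, integral causality)
#3 stroke at I1  (I1 integral (f out))
#1 stroke at J2  (only one effort-in slot at J2)
#5 stroke at J3  (J3: bond 1 brought flow, rest push out)

#0 |J1
#1 |J2
#2 |J3
#3 |I1
#4 |Sf1
#5 |J3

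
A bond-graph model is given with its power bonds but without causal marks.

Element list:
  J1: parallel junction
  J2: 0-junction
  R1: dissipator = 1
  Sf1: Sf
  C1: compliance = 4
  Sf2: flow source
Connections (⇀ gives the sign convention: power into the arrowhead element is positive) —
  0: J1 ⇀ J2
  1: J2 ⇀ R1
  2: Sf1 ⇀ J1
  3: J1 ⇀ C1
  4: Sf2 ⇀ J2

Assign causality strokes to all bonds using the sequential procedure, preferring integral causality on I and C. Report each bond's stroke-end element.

b2 stroke at Sf1  (source Sf1 imposes f)
b4 stroke at Sf2  (source Sf2 imposes f)
b3 stroke at J1  (C1 integral (e out))
b0 stroke at J2  (0-jn J1 has e-setter on 3)
b1 stroke at R1  (J2: bond 0 brought effort, rest push out)

#0 stroke at J2
#1 stroke at R1
#2 stroke at Sf1
#3 stroke at J1
#4 stroke at Sf2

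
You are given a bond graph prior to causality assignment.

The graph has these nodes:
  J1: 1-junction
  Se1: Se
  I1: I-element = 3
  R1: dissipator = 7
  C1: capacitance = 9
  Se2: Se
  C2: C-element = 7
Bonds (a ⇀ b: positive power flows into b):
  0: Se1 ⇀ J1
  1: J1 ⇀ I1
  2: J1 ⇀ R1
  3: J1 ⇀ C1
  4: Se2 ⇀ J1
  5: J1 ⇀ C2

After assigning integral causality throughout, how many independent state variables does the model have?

3  (C1, C2, I1 all integral)

#0 →J1  (Se1 (Se) sets effort on bond)
#4 →J1  (Se2: effort source, stroke at far end)
#1 →I1  (I1 integral (f out))
#2 →J1  (common-f at J1 fixed by 1)
#3 →J1  (J1 flow already set via bond 1)
#5 →J1  (1-jn J1 has f-setter on 1)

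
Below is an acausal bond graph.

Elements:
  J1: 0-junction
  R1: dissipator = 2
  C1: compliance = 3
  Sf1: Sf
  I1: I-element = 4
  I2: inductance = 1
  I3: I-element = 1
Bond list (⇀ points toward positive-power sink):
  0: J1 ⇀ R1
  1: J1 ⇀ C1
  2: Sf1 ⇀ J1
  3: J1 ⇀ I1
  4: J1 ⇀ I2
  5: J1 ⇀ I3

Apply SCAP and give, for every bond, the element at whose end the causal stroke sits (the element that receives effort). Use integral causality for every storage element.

bond 0 →R1
bond 1 →J1
bond 2 →Sf1
bond 3 →I1
bond 4 →I2
bond 5 →I3

bond 2 |Sf1  (Sf1 (Sf) sets flow on bond)
bond 1 |J1  (C1 integral (e out))
bond 0 |R1  (J1: bond 1 brought effort, rest push out)
bond 3 |I1  (J1: bond 1 brought effort, rest push out)
bond 4 |I2  (J1: bond 1 brought effort, rest push out)
bond 5 |I3  (J1 effort already set via bond 1)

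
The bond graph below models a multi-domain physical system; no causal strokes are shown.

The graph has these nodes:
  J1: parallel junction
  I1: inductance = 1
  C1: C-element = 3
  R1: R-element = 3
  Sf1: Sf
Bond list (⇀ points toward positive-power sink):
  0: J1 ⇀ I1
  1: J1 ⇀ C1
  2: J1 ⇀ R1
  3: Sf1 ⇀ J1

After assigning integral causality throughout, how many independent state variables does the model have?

2  (C1, I1 all integral)

b3 stroke→Sf1  (Sf1: flow source, stroke at near end)
b0 stroke→I1  (I1 outputs flow p/I1)
b1 stroke→J1  (C1 outputs effort q/C1)
b2 stroke→R1  (J1 effort already set via bond 1)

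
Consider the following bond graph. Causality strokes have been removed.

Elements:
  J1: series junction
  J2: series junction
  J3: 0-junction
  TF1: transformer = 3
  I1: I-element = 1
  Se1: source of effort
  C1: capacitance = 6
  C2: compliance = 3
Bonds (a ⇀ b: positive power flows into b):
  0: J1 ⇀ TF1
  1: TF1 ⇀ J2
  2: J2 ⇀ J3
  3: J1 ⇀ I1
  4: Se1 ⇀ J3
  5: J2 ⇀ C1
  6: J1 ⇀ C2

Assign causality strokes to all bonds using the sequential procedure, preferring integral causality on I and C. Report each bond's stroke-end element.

#4 →J3  (source Se1 imposes e)
#2 →J2  (J3: bond 4 brought effort, rest push out)
#3 →I1  (prefer integral on I1)
#0 →J1  (1-jn J1 has f-setter on 3)
#6 →J1  (J1 flow already set via bond 3)
#1 →TF1  (through TF1, causality passes straight; one stroke at TF1)
#5 →J2  (1-jn J2 has f-setter on 1)

β0 stroke at J1
β1 stroke at TF1
β2 stroke at J2
β3 stroke at I1
β4 stroke at J3
β5 stroke at J2
β6 stroke at J1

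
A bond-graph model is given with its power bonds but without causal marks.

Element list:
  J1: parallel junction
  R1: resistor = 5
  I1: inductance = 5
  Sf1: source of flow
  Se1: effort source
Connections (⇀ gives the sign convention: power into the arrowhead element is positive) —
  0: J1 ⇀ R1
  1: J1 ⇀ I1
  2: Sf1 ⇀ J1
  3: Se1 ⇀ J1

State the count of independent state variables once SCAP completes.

b2 stroke→Sf1  (Sf1: flow source, stroke at near end)
b3 stroke→J1  (Se1: effort source, stroke at far end)
b0 stroke→R1  (J1: bond 3 brought effort, rest push out)
b1 stroke→I1  (J1: bond 3 brought effort, rest push out)

1  (I1 all integral)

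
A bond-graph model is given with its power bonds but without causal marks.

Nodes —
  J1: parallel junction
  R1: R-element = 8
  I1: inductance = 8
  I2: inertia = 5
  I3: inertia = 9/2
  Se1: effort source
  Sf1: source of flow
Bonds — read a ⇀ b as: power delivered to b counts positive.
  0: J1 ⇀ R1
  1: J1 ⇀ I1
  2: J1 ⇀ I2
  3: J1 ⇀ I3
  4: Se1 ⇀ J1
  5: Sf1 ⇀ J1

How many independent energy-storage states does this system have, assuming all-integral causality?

3  (I1, I2, I3 all integral)

bond 4 stroke at J1  (Se1 (Se) sets effort on bond)
bond 5 stroke at Sf1  (source Sf1 imposes f)
bond 0 stroke at R1  (common-e at J1 fixed by 4)
bond 1 stroke at I1  (J1: bond 4 brought effort, rest push out)
bond 2 stroke at I2  (common-e at J1 fixed by 4)
bond 3 stroke at I3  (0-jn J1 has e-setter on 4)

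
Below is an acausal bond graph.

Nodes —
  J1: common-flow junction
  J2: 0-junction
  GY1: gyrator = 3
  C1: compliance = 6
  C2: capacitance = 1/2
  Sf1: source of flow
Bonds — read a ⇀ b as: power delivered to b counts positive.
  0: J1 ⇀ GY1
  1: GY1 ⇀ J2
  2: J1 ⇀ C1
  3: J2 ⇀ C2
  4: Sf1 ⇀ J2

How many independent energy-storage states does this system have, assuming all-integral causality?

#4 stroke→Sf1  (Sf1: flow source, stroke at near end)
#2 stroke→J1  (C1 integral (e out))
#0 stroke→GY1  (J1: last free bond brings flow in)
#1 stroke→GY1  (GY GY1: same side as bond 0)
#3 stroke→J2  (J2: last free bond brings effort in)

2  (C1, C2 all integral)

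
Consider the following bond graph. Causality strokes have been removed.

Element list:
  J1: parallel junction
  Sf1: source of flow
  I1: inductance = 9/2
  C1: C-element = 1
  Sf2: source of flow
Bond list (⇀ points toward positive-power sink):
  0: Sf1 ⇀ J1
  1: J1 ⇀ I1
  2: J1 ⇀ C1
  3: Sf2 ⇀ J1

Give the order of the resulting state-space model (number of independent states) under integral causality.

bond 0 stroke at Sf1  (source Sf1 imposes f)
bond 3 stroke at Sf2  (Sf2: flow source, stroke at near end)
bond 1 stroke at I1  (prefer integral on I1)
bond 2 stroke at J1  (J1 needs exactly one e-in)

2  (C1, I1 all integral)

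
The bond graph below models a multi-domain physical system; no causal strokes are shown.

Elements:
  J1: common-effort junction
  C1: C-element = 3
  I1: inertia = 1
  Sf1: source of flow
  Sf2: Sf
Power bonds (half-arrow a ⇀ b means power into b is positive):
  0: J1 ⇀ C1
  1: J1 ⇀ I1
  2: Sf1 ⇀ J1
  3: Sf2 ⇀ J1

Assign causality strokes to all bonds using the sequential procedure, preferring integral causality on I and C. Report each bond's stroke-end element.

bond 0 stroke at J1
bond 1 stroke at I1
bond 2 stroke at Sf1
bond 3 stroke at Sf2

bond 2 stroke at Sf1  (Sf1: flow source, stroke at near end)
bond 3 stroke at Sf2  (Sf2: flow source, stroke at near end)
bond 0 stroke at J1  (C1 outputs effort q/C1)
bond 1 stroke at I1  (common-e at J1 fixed by 0)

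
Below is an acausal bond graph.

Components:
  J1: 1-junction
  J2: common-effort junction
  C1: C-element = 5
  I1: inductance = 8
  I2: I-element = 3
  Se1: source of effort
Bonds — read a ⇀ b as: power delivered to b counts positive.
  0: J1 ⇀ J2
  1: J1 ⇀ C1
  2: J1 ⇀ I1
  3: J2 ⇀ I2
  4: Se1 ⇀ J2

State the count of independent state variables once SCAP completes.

b4 stroke at J2  (Se1 fixes effort; stroke away)
b0 stroke at J1  (common-e at J2 fixed by 4)
b3 stroke at I2  (common-e at J2 fixed by 4)
b1 stroke at J1  (C1 outputs effort q/C1)
b2 stroke at I1  (J1: last free bond brings flow in)

3  (C1, I1, I2 all integral)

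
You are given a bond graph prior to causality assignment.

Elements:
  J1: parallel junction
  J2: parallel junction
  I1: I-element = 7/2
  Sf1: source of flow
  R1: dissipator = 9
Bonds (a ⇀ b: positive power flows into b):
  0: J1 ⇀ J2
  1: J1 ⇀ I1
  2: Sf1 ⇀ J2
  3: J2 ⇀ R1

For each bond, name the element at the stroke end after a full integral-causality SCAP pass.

#0 stroke→J1
#1 stroke→I1
#2 stroke→Sf1
#3 stroke→J2

β2 |Sf1  (source Sf1 imposes f)
β1 |I1  (I1 outputs flow p/I1)
β0 |J1  (closing 0-jn rule on J1)
β3 |J2  (J2: last free bond brings effort in)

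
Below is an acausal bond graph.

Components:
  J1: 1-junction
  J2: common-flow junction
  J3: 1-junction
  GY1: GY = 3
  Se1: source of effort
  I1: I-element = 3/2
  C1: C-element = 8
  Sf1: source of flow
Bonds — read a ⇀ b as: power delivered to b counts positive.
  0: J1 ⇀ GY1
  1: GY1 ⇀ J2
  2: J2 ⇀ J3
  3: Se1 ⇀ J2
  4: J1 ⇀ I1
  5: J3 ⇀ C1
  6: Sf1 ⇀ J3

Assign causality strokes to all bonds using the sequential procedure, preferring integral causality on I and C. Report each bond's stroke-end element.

#0 stroke at J1
#1 stroke at J2
#2 stroke at J3
#3 stroke at J2
#4 stroke at I1
#5 stroke at J3
#6 stroke at Sf1

#3 stroke at J2  (Se1 (Se) sets effort on bond)
#6 stroke at Sf1  (Sf1 fixes flow; stroke at Sf1)
#2 stroke at J3  (common-f at J3 fixed by 6)
#5 stroke at J3  (J3 flow already set via bond 6)
#1 stroke at J2  (common-f at J2 fixed by 2)
#0 stroke at J1  (GY1 both-in/both-out from 1)
#4 stroke at I1  (J1: last free bond brings flow in)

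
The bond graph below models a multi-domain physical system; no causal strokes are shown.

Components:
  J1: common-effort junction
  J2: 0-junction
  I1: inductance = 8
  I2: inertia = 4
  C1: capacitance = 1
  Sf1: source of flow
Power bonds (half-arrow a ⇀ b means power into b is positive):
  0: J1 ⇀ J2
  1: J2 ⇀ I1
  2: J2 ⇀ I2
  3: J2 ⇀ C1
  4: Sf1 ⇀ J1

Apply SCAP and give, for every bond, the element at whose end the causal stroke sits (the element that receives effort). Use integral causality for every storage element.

b0 stroke→J1
b1 stroke→I1
b2 stroke→I2
b3 stroke→J2
b4 stroke→Sf1

β4 →Sf1  (Sf1 (Sf) sets flow on bond)
β0 →J1  (J1 needs exactly one e-in)
β1 →I1  (I1: I, integral causality)
β2 →I2  (I2 integral (f out))
β3 →J2  (J2: last free bond brings effort in)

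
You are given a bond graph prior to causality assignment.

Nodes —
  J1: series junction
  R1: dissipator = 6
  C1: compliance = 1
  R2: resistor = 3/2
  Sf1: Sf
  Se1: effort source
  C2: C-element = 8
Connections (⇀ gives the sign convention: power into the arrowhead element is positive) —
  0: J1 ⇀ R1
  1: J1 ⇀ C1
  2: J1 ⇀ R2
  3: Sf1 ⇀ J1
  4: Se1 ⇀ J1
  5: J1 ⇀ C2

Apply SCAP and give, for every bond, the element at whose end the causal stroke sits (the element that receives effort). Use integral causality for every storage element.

β3 stroke at Sf1  (source Sf1 imposes f)
β4 stroke at J1  (Se1 (Se) sets effort on bond)
β0 stroke at J1  (J1 flow already set via bond 3)
β1 stroke at J1  (J1: bond 3 brought flow, rest push out)
β2 stroke at J1  (1-jn J1 has f-setter on 3)
β5 stroke at J1  (J1 flow already set via bond 3)

#0 →J1
#1 →J1
#2 →J1
#3 →Sf1
#4 →J1
#5 →J1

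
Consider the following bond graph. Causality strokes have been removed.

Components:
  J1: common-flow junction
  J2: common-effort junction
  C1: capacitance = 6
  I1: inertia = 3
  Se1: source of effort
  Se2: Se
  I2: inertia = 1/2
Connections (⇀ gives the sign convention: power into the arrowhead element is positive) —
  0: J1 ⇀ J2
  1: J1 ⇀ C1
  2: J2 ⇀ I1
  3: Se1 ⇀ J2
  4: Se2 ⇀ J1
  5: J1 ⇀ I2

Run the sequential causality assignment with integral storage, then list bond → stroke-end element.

bond 0 |J1
bond 1 |J1
bond 2 |I1
bond 3 |J2
bond 4 |J1
bond 5 |I2

b3 →J2  (source Se1 imposes e)
b4 →J1  (Se2 (Se) sets effort on bond)
b0 →J1  (J2: bond 3 brought effort, rest push out)
b2 →I1  (common-e at J2 fixed by 3)
b1 →J1  (prefer integral on C1)
b5 →I2  (J1: last free bond brings flow in)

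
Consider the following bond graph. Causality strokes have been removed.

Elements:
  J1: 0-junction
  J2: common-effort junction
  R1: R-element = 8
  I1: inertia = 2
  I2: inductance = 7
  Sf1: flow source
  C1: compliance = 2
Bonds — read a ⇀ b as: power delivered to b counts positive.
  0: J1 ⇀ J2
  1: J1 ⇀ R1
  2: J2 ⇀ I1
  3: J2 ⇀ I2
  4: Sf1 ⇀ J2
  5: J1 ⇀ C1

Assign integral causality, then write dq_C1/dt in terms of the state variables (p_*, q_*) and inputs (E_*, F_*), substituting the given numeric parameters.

dq_C1/dt = F_Sf1 - p_I1/2 - p_I2/7 - q_C1/16

#4 →Sf1  (Sf1: flow source, stroke at near end)
#2 →I1  (I1 integral (f out))
#3 →I2  (I2 outputs flow p/I2)
#0 →J2  (J2: last free bond brings effort in)
#5 →J1  (C1 integral (e out))
#1 →R1  (J1: bond 5 brought effort, rest push out)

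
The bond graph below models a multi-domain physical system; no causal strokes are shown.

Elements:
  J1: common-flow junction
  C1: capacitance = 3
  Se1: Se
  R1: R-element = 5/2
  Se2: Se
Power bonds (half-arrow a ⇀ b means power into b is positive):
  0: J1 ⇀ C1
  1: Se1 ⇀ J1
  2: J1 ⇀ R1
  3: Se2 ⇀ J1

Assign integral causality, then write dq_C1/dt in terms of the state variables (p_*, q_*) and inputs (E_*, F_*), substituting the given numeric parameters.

dq_C1/dt = 2*E_Se1/5 + 2*E_Se2/5 - 2*q_C1/15

bond 1 |J1  (Se1: effort source, stroke at far end)
bond 3 |J1  (Se2 fixes effort; stroke away)
bond 0 |J1  (C1 outputs effort q/C1)
bond 2 |R1  (J1: last free bond brings flow in)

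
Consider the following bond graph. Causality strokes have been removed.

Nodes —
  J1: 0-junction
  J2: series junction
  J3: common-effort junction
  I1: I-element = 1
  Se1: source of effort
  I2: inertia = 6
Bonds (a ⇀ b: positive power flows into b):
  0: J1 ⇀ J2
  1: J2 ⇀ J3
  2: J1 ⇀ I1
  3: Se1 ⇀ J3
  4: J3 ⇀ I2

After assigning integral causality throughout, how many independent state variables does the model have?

2  (I1, I2 all integral)

b3 |J3  (Se1 (Se) sets effort on bond)
b1 |J2  (J3 effort already set via bond 3)
b4 |I2  (0-jn J3 has e-setter on 3)
b0 |J1  (J2: last free bond brings flow in)
b2 |I1  (0-jn J1 has e-setter on 0)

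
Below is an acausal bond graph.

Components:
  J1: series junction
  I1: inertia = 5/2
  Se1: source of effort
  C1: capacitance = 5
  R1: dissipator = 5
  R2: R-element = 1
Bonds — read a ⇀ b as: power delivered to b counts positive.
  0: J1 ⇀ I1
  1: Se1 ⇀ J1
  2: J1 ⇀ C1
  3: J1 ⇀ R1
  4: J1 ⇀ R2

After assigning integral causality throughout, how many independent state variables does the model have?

b1 stroke→J1  (source Se1 imposes e)
b0 stroke→I1  (I1: I, integral causality)
b2 stroke→J1  (J1: bond 0 brought flow, rest push out)
b3 stroke→J1  (1-jn J1 has f-setter on 0)
b4 stroke→J1  (common-f at J1 fixed by 0)

2  (C1, I1 all integral)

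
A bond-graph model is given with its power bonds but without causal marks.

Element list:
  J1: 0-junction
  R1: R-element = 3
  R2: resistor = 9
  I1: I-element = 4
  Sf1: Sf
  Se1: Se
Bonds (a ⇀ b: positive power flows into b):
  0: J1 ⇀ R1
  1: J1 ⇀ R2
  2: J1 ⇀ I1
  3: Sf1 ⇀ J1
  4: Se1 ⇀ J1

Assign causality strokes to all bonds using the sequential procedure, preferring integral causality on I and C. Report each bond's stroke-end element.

bond 3 stroke→Sf1  (source Sf1 imposes f)
bond 4 stroke→J1  (source Se1 imposes e)
bond 0 stroke→R1  (J1 effort already set via bond 4)
bond 1 stroke→R2  (J1 effort already set via bond 4)
bond 2 stroke→I1  (J1 effort already set via bond 4)

β0 →R1
β1 →R2
β2 →I1
β3 →Sf1
β4 →J1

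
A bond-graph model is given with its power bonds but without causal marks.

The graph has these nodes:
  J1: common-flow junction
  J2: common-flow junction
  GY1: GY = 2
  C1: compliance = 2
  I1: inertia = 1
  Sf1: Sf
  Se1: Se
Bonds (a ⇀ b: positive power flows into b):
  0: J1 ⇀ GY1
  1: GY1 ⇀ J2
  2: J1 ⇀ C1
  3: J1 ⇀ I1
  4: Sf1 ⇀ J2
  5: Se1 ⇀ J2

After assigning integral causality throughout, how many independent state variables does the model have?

2  (C1, I1 all integral)

bond 4 stroke at Sf1  (Sf1 fixes flow; stroke at Sf1)
bond 5 stroke at J2  (Se1: effort source, stroke at far end)
bond 1 stroke at J2  (1-jn J2 has f-setter on 4)
bond 0 stroke at J1  (GY GY1: same side as bond 1)
bond 2 stroke at J1  (C1 integral (e out))
bond 3 stroke at I1  (closing 1-jn rule on J1)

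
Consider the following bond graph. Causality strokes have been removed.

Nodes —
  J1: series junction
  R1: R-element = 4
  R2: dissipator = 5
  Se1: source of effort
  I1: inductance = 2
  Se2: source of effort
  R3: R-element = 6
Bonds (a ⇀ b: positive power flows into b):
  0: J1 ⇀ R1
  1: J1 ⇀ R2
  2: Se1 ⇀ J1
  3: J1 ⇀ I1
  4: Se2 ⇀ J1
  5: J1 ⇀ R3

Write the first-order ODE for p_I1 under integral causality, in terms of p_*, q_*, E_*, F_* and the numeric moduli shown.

dp_I1/dt = E_Se1 + E_Se2 - 15*p_I1/2

bond 2 →J1  (Se1: effort source, stroke at far end)
bond 4 →J1  (Se2: effort source, stroke at far end)
bond 3 →I1  (prefer integral on I1)
bond 0 →J1  (J1: bond 3 brought flow, rest push out)
bond 1 →J1  (J1: bond 3 brought flow, rest push out)
bond 5 →J1  (J1: bond 3 brought flow, rest push out)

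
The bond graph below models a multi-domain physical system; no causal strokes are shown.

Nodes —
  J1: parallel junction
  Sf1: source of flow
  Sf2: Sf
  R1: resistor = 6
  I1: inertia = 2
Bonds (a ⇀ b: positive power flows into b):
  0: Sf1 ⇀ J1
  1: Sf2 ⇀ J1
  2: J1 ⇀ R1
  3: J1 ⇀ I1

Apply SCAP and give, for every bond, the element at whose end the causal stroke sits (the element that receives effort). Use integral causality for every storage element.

b0 stroke→Sf1
b1 stroke→Sf2
b2 stroke→J1
b3 stroke→I1

b0 →Sf1  (Sf1: flow source, stroke at near end)
b1 →Sf2  (source Sf2 imposes f)
b3 →I1  (I1 integral (f out))
b2 →J1  (only one effort-in slot at J1)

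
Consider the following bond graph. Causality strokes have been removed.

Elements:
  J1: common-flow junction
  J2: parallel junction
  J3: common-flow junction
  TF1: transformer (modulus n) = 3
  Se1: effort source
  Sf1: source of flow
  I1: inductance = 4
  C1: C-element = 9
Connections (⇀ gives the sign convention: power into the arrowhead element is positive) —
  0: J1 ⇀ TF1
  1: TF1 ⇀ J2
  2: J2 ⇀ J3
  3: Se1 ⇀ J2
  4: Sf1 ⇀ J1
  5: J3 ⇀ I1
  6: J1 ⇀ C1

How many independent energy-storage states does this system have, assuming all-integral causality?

2  (C1, I1 all integral)

β3 stroke at J2  (Se1 (Se) sets effort on bond)
β4 stroke at Sf1  (Sf1 fixes flow; stroke at Sf1)
β0 stroke at J1  (J1 flow already set via bond 4)
β6 stroke at J1  (common-f at J1 fixed by 4)
β1 stroke at TF1  (J2: bond 3 brought effort, rest push out)
β2 stroke at J3  (J2: bond 3 brought effort, rest push out)
β5 stroke at I1  (only one flow-in slot at J3)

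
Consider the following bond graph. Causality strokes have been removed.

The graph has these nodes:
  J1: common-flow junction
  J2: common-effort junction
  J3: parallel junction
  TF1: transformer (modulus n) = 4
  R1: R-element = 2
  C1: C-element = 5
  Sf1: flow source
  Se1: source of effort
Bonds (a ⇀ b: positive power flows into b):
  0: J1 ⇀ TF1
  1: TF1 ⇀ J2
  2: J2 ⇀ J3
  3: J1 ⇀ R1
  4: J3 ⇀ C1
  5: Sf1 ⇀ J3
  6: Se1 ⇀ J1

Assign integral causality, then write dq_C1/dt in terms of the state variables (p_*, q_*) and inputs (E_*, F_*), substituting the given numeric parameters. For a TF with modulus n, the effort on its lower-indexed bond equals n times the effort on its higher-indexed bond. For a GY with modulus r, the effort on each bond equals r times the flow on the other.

dq_C1/dt = 2*E_Se1 + F_Sf1 - 8*q_C1/5

bond 5 stroke→Sf1  (source Sf1 imposes f)
bond 6 stroke→J1  (Se1 fixes effort; stroke away)
bond 4 stroke→J3  (C1: C, integral causality)
bond 2 stroke→J2  (J3: bond 4 brought effort, rest push out)
bond 1 stroke→TF1  (common-e at J2 fixed by 2)
bond 0 stroke→J1  (through TF1, causality passes straight; one stroke at TF1)
bond 3 stroke→R1  (J1 needs exactly one f-in)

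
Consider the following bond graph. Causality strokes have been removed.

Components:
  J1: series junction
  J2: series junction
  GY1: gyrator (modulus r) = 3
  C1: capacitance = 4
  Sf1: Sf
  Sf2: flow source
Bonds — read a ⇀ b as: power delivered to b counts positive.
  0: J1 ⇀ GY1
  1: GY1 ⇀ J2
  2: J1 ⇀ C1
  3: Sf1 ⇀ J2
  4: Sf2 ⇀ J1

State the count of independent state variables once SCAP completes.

1  (C1 all integral)

b3 stroke→Sf1  (Sf1 (Sf) sets flow on bond)
b4 stroke→Sf2  (Sf2: flow source, stroke at near end)
b0 stroke→J1  (J1 flow already set via bond 4)
b2 stroke→J1  (common-f at J1 fixed by 4)
b1 stroke→J2  (1-jn J2 has f-setter on 3)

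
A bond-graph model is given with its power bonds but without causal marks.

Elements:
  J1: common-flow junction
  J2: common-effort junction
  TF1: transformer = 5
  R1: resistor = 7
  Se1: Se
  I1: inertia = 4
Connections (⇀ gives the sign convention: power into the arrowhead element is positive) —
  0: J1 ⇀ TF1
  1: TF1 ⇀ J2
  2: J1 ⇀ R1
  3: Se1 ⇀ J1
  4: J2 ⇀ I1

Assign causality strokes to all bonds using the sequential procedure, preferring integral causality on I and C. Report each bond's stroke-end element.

#0 stroke at TF1
#1 stroke at J2
#2 stroke at J1
#3 stroke at J1
#4 stroke at I1

bond 3 stroke→J1  (Se1: effort source, stroke at far end)
bond 4 stroke→I1  (I1 outputs flow p/I1)
bond 1 stroke→J2  (J2 needs exactly one e-in)
bond 0 stroke→TF1  (through TF1, causality passes straight; one stroke at TF1)
bond 2 stroke→J1  (J1: bond 0 brought flow, rest push out)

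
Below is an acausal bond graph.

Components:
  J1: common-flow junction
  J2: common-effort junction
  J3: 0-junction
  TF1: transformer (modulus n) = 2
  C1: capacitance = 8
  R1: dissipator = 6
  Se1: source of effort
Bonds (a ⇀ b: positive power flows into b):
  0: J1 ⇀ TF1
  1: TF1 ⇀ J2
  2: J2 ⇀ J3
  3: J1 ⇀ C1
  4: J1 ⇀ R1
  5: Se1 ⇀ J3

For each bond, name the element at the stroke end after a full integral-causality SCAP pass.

β0 →J1
β1 →TF1
β2 →J2
β3 →J1
β4 →R1
β5 →J3

β5 |J3  (source Se1 imposes e)
β2 |J2  (J3 effort already set via bond 5)
β1 |TF1  (J2: bond 2 brought effort, rest push out)
β0 |J1  (TF TF1: opposite of bond 1)
β3 |J1  (prefer integral on C1)
β4 |R1  (only one flow-in slot at J1)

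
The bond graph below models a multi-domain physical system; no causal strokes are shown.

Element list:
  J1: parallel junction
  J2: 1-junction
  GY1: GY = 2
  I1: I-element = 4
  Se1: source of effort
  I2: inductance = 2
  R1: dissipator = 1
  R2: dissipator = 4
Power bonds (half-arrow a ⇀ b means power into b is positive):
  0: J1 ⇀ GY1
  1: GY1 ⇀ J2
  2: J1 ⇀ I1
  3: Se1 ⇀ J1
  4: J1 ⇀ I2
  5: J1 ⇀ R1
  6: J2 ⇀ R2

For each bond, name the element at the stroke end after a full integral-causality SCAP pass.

#3 |J1  (source Se1 imposes e)
#0 |GY1  (common-e at J1 fixed by 3)
#2 |I1  (J1: bond 3 brought effort, rest push out)
#4 |I2  (common-e at J1 fixed by 3)
#5 |R1  (J1 effort already set via bond 3)
#1 |GY1  (GY1: gyrator matches bond 0)
#6 |J2  (common-f at J2 fixed by 1)

β0 |GY1
β1 |GY1
β2 |I1
β3 |J1
β4 |I2
β5 |R1
β6 |J2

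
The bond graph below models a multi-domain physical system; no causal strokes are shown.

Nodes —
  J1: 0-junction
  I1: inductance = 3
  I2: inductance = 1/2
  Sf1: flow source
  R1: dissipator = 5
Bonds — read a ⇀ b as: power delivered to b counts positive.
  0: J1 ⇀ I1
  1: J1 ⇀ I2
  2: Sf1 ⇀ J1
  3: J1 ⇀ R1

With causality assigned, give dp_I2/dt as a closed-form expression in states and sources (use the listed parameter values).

dp_I2/dt = 5*F_Sf1 - 5*p_I1/3 - 10*p_I2

β2 stroke at Sf1  (source Sf1 imposes f)
β0 stroke at I1  (I1: I, integral causality)
β1 stroke at I2  (prefer integral on I2)
β3 stroke at J1  (closing 0-jn rule on J1)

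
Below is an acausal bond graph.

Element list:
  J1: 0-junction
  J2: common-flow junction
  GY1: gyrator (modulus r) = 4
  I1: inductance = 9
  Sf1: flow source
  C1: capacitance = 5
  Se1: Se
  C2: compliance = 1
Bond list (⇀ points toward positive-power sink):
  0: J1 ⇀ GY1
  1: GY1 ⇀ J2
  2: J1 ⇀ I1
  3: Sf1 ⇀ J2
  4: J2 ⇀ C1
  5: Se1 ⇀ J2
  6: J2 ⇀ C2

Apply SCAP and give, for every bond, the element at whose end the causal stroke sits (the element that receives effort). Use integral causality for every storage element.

bond 3 →Sf1  (source Sf1 imposes f)
bond 5 →J2  (Se1: effort source, stroke at far end)
bond 1 →J2  (J2: bond 3 brought flow, rest push out)
bond 4 →J2  (common-f at J2 fixed by 3)
bond 6 →J2  (J2 flow already set via bond 3)
bond 0 →J1  (GY GY1: same side as bond 1)
bond 2 →I1  (common-e at J1 fixed by 0)

b0 |J1
b1 |J2
b2 |I1
b3 |Sf1
b4 |J2
b5 |J2
b6 |J2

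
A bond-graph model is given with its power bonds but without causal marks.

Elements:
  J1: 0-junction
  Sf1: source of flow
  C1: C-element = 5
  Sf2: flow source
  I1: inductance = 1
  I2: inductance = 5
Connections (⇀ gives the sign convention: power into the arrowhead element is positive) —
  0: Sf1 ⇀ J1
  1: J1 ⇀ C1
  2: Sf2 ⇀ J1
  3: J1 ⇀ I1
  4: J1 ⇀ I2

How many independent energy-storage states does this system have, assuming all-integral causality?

#0 |Sf1  (Sf1: flow source, stroke at near end)
#2 |Sf2  (Sf2 (Sf) sets flow on bond)
#1 |J1  (C1 integral (e out))
#3 |I1  (common-e at J1 fixed by 1)
#4 |I2  (J1 effort already set via bond 1)

3  (C1, I1, I2 all integral)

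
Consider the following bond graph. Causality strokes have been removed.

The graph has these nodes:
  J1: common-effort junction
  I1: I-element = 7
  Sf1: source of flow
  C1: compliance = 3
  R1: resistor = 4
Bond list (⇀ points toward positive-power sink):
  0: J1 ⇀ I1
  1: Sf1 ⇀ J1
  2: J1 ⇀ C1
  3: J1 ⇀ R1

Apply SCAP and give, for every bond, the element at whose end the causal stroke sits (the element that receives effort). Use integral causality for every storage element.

bond 1 |Sf1  (source Sf1 imposes f)
bond 0 |I1  (I1: I, integral causality)
bond 2 |J1  (prefer integral on C1)
bond 3 |R1  (J1: bond 2 brought effort, rest push out)

b0 stroke at I1
b1 stroke at Sf1
b2 stroke at J1
b3 stroke at R1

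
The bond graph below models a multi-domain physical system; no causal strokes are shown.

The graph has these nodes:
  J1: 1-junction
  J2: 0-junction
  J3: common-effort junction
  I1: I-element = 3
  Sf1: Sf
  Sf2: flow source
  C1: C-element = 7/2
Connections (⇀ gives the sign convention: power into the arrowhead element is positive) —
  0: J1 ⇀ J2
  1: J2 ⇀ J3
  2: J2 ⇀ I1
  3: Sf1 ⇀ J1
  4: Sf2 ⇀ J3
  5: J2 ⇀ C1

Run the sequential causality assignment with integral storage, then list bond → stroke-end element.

bond 3 |Sf1  (Sf1 fixes flow; stroke at Sf1)
bond 4 |Sf2  (Sf2: flow source, stroke at near end)
bond 0 |J1  (common-f at J1 fixed by 3)
bond 1 |J3  (closing 0-jn rule on J3)
bond 2 |I1  (I1 outputs flow p/I1)
bond 5 |J2  (only one effort-in slot at J2)

#0 stroke at J1
#1 stroke at J3
#2 stroke at I1
#3 stroke at Sf1
#4 stroke at Sf2
#5 stroke at J2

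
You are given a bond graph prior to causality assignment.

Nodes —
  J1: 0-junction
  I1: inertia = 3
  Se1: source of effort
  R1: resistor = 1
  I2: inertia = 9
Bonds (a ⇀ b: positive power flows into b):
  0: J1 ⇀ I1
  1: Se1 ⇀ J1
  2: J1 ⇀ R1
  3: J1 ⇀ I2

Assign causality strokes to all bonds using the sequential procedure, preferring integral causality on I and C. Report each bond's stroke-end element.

β1 →J1  (Se1: effort source, stroke at far end)
β0 →I1  (J1 effort already set via bond 1)
β2 →R1  (common-e at J1 fixed by 1)
β3 →I2  (J1 effort already set via bond 1)

#0 stroke at I1
#1 stroke at J1
#2 stroke at R1
#3 stroke at I2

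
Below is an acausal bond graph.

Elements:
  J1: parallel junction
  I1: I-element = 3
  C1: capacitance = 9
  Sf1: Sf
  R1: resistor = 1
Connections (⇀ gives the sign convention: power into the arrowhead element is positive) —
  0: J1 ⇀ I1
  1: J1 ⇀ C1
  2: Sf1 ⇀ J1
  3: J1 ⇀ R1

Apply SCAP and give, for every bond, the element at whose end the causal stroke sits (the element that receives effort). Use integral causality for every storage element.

#0 →I1
#1 →J1
#2 →Sf1
#3 →R1

bond 2 stroke→Sf1  (Sf1 fixes flow; stroke at Sf1)
bond 0 stroke→I1  (prefer integral on I1)
bond 1 stroke→J1  (C1: C, integral causality)
bond 3 stroke→R1  (common-e at J1 fixed by 1)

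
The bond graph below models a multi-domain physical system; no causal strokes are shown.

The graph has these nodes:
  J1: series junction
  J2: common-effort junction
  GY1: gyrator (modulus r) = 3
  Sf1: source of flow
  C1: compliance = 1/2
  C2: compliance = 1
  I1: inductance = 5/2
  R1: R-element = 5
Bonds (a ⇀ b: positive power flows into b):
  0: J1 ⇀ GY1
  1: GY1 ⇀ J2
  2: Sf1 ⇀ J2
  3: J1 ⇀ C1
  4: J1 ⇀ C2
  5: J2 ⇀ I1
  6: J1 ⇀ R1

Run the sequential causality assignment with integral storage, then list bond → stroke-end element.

b2 |Sf1  (Sf1: flow source, stroke at near end)
b3 |J1  (C1: C, integral causality)
b4 |J1  (prefer integral on C2)
b5 |I1  (I1 outputs flow p/I1)
b1 |J2  (J2: last free bond brings effort in)
b0 |J1  (GY1 both-in/both-out from 1)
b6 |R1  (J1: last free bond brings flow in)

bond 0 |J1
bond 1 |J2
bond 2 |Sf1
bond 3 |J1
bond 4 |J1
bond 5 |I1
bond 6 |R1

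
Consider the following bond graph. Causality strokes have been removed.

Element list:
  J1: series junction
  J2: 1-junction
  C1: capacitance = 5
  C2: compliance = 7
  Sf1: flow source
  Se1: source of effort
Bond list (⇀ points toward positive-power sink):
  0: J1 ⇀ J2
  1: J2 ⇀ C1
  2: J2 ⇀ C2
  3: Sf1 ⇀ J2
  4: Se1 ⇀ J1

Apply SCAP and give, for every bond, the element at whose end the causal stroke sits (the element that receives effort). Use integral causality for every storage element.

b0 |J2
b1 |J2
b2 |J2
b3 |Sf1
b4 |J1

b3 stroke→Sf1  (Sf1 fixes flow; stroke at Sf1)
b4 stroke→J1  (Se1: effort source, stroke at far end)
b0 stroke→J2  (J1 needs exactly one f-in)
b1 stroke→J2  (J2 flow already set via bond 3)
b2 stroke→J2  (J2: bond 3 brought flow, rest push out)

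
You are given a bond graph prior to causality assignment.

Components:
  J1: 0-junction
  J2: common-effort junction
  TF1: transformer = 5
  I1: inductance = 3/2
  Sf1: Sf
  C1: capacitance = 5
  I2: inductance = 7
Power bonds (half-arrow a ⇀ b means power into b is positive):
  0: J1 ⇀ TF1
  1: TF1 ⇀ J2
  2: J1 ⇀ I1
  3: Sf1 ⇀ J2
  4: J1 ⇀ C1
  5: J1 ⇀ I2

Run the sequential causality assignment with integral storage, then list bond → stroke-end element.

bond 0 stroke→TF1
bond 1 stroke→J2
bond 2 stroke→I1
bond 3 stroke→Sf1
bond 4 stroke→J1
bond 5 stroke→I2

b3 stroke→Sf1  (Sf1 (Sf) sets flow on bond)
b1 stroke→J2  (J2 needs exactly one e-in)
b0 stroke→TF1  (TF1: transformer flips bond 1)
b2 stroke→I1  (prefer integral on I1)
b4 stroke→J1  (prefer integral on C1)
b5 stroke→I2  (common-e at J1 fixed by 4)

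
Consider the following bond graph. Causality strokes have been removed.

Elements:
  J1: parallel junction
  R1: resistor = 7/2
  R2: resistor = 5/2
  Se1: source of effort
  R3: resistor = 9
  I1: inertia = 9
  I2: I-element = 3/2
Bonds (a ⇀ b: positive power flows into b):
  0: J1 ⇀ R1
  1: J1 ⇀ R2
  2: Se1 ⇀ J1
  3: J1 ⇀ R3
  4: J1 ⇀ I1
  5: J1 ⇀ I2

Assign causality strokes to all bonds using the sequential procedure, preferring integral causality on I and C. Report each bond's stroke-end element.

bond 2 |J1  (source Se1 imposes e)
bond 0 |R1  (J1 effort already set via bond 2)
bond 1 |R2  (common-e at J1 fixed by 2)
bond 3 |R3  (0-jn J1 has e-setter on 2)
bond 4 |I1  (0-jn J1 has e-setter on 2)
bond 5 |I2  (0-jn J1 has e-setter on 2)

β0 stroke at R1
β1 stroke at R2
β2 stroke at J1
β3 stroke at R3
β4 stroke at I1
β5 stroke at I2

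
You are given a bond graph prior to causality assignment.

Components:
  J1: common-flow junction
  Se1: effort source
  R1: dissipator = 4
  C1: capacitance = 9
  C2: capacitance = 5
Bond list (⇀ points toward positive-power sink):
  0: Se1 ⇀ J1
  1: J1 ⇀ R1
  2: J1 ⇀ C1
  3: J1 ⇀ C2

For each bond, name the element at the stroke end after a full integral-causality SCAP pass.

β0 |J1  (Se1: effort source, stroke at far end)
β2 |J1  (prefer integral on C1)
β3 |J1  (C2 outputs effort q/C2)
β1 |R1  (closing 1-jn rule on J1)

bond 0 →J1
bond 1 →R1
bond 2 →J1
bond 3 →J1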